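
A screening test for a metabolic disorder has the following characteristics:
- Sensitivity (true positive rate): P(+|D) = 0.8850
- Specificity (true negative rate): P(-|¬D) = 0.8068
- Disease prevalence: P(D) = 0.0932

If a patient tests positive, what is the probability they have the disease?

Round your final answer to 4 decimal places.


Let D = has disease, + = positive test

Given:
- P(D) = 0.0932 (prevalence)
- P(+|D) = 0.8850 (sensitivity)
- P(-|¬D) = 0.8068 (specificity)
- P(+|¬D) = 0.1932 (false positive rate = 1 - specificity)

Step 1: Find P(+)
P(+) = P(+|D)P(D) + P(+|¬D)P(¬D)
     = 0.8850 × 0.0932 + 0.1932 × 0.9068
     = 0.08248200 + 0.17519376
     = 0.25767576

Step 2: Apply Bayes' theorem for P(D|+)
P(D|+) = P(+|D)P(D) / P(+)
       = 0.08248200 / 0.25767576
       = 0.3201


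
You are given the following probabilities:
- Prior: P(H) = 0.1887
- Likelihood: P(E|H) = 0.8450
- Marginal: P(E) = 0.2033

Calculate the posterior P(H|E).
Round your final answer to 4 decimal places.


Using Bayes' theorem:

P(H|E) = P(E|H) × P(H) / P(E)
       = 0.8450 × 0.1887 / 0.2033
       = 0.15945150 / 0.2033
       = 0.7843

The evidence strengthens our belief in H.
Prior: 0.1887 → Posterior: 0.7843


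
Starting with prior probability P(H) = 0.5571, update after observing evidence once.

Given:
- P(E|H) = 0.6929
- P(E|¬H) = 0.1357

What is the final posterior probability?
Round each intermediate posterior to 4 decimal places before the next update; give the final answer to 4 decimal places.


Sequential Bayesian updating:

Initial prior: P(H) = 0.5571

Update 1:
  P(E) = 0.6929 × 0.5571 + 0.1357 × 0.4429 = 0.38601459 + 0.06010153 = 0.44611612
  P(H|E) = 0.38601459 / 0.44611612 = 0.8653

Final posterior: 0.8653


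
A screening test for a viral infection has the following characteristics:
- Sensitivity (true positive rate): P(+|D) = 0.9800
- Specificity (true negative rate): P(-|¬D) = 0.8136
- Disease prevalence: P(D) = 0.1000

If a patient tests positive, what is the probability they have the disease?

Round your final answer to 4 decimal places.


Let D = has disease, + = positive test

Given:
- P(D) = 0.1000 (prevalence)
- P(+|D) = 0.9800 (sensitivity)
- P(-|¬D) = 0.8136 (specificity)
- P(+|¬D) = 0.1864 (false positive rate = 1 - specificity)

Step 1: Find P(+)
P(+) = P(+|D)P(D) + P(+|¬D)P(¬D)
     = 0.9800 × 0.1000 + 0.1864 × 0.9000
     = 0.09800000 + 0.16776000
     = 0.26576000

Step 2: Apply Bayes' theorem for P(D|+)
P(D|+) = P(+|D)P(D) / P(+)
       = 0.09800000 / 0.26576000
       = 0.3688


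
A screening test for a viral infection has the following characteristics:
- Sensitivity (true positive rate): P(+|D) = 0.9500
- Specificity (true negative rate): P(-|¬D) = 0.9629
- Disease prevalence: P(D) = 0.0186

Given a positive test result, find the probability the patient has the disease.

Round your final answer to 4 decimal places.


Let D = has disease, + = positive test

Given:
- P(D) = 0.0186 (prevalence)
- P(+|D) = 0.9500 (sensitivity)
- P(-|¬D) = 0.9629 (specificity)
- P(+|¬D) = 0.0371 (false positive rate = 1 - specificity)

Step 1: Find P(+)
P(+) = P(+|D)P(D) + P(+|¬D)P(¬D)
     = 0.9500 × 0.0186 + 0.0371 × 0.9814
     = 0.01767000 + 0.03640994
     = 0.05407994

Step 2: Apply Bayes' theorem for P(D|+)
P(D|+) = P(+|D)P(D) / P(+)
       = 0.01767000 / 0.05407994
       = 0.3267


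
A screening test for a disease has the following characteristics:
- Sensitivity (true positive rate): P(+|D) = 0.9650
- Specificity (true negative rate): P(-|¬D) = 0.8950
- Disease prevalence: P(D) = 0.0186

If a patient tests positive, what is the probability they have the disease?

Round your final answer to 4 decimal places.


Let D = has disease, + = positive test

Given:
- P(D) = 0.0186 (prevalence)
- P(+|D) = 0.9650 (sensitivity)
- P(-|¬D) = 0.8950 (specificity)
- P(+|¬D) = 0.1050 (false positive rate = 1 - specificity)

Step 1: Find P(+)
P(+) = P(+|D)P(D) + P(+|¬D)P(¬D)
     = 0.9650 × 0.0186 + 0.1050 × 0.9814
     = 0.01794900 + 0.10304700
     = 0.12099600

Step 2: Apply Bayes' theorem for P(D|+)
P(D|+) = P(+|D)P(D) / P(+)
       = 0.01794900 / 0.12099600
       = 0.1483


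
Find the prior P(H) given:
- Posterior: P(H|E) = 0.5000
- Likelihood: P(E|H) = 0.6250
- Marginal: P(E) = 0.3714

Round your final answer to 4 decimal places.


From Bayes' theorem: P(H|E) = P(E|H) × P(H) / P(E)

Rearranging for P(H):
P(H) = P(H|E) × P(E) / P(E|H)
     = 0.5000 × 0.3714 / 0.6250
     = 0.18570000 / 0.6250
     = 0.2971


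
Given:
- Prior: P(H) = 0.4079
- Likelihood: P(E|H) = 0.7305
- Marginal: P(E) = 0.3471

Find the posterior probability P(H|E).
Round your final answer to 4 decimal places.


Using Bayes' theorem:

P(H|E) = P(E|H) × P(H) / P(E)
       = 0.7305 × 0.4079 / 0.3471
       = 0.29797095 / 0.3471
       = 0.8585

The evidence strengthens our belief in H.
Prior: 0.4079 → Posterior: 0.8585


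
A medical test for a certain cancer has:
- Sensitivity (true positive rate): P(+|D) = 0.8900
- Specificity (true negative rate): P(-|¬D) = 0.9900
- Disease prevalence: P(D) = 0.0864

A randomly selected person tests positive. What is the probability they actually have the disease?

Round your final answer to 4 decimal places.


Let D = has disease, + = positive test

Given:
- P(D) = 0.0864 (prevalence)
- P(+|D) = 0.8900 (sensitivity)
- P(-|¬D) = 0.9900 (specificity)
- P(+|¬D) = 0.0100 (false positive rate = 1 - specificity)

Step 1: Find P(+)
P(+) = P(+|D)P(D) + P(+|¬D)P(¬D)
     = 0.8900 × 0.0864 + 0.0100 × 0.9136
     = 0.07689600 + 0.00913600
     = 0.08603200

Step 2: Apply Bayes' theorem for P(D|+)
P(D|+) = P(+|D)P(D) / P(+)
       = 0.07689600 / 0.08603200
       = 0.8938


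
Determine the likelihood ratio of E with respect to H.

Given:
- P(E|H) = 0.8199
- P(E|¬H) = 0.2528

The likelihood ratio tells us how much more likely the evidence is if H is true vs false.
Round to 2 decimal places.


Likelihood Ratio (LR) = P(E|H) / P(E|¬H)

LR = 0.8199 / 0.2528
   = 3.24

The evidence is 3.24 times more likely if H is true than if H is false.
Since LR > 1, the evidence supports H over ¬H.


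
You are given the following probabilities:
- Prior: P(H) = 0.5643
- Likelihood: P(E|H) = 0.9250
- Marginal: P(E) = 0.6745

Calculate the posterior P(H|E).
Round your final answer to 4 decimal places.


Using Bayes' theorem:

P(H|E) = P(E|H) × P(H) / P(E)
       = 0.9250 × 0.5643 / 0.6745
       = 0.52197750 / 0.6745
       = 0.7739

The evidence strengthens our belief in H.
Prior: 0.5643 → Posterior: 0.7739


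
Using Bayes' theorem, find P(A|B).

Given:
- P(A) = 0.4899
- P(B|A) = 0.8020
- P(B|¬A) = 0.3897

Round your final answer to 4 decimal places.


Bayes' theorem: P(A|B) = P(B|A) × P(A) / P(B)

Step 1: Calculate P(B) using law of total probability
P(B) = P(B|A)P(A) + P(B|¬A)P(¬A)
     = 0.8020 × 0.4899 + 0.3897 × 0.5101
     = 0.39289980 + 0.19878597
     = 0.59168577

Step 2: Apply Bayes' theorem
P(A|B) = P(B|A) × P(A) / P(B)
       = 0.39289980 / 0.59168577
       = 0.6640


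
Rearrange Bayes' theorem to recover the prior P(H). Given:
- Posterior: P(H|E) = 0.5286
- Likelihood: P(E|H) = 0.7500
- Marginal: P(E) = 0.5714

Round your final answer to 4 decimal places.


From Bayes' theorem: P(H|E) = P(E|H) × P(H) / P(E)

Rearranging for P(H):
P(H) = P(H|E) × P(E) / P(E|H)
     = 0.5286 × 0.5714 / 0.7500
     = 0.30204204 / 0.7500
     = 0.4027


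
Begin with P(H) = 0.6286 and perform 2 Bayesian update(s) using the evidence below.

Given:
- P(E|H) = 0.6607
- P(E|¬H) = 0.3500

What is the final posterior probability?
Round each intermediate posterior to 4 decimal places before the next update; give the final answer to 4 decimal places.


Sequential Bayesian updating:

Initial prior: P(H) = 0.6286

Update 1:
  P(E) = 0.6607 × 0.6286 + 0.3500 × 0.3714 = 0.41531602 + 0.12999000 = 0.54530602
  P(H|E) = 0.41531602 / 0.54530602 = 0.7616

Update 2:
  P(E) = 0.6607 × 0.7616 + 0.3500 × 0.2384 = 0.50318912 + 0.08344000 = 0.58662912
  P(H|E) = 0.50318912 / 0.58662912 = 0.8578

Final posterior: 0.8578


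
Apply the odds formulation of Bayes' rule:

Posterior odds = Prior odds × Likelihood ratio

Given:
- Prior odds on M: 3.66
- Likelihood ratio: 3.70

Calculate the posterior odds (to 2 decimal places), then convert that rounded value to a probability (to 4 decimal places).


Step 1: Calculate posterior odds
Posterior odds = Prior odds × LR
               = 3.66 × 3.70
               = 13.54

Step 2: Convert to probability
P(M|E) = Posterior odds / (1 + Posterior odds)
       = 13.54 / (1 + 13.54)
       = 13.54 / 14.54
       = 0.9312

The evidence increased P(M) from 0.7854 to 0.9312.


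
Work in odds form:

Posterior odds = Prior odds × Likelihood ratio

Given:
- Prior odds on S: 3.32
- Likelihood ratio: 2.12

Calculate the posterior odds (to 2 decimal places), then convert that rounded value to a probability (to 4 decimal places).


Step 1: Calculate posterior odds
Posterior odds = Prior odds × LR
               = 3.32 × 2.12
               = 7.04

Step 2: Convert to probability
P(S|E) = Posterior odds / (1 + Posterior odds)
       = 7.04 / (1 + 7.04)
       = 7.04 / 8.04
       = 0.8756

The evidence increased P(S) from 0.7685 to 0.8756.


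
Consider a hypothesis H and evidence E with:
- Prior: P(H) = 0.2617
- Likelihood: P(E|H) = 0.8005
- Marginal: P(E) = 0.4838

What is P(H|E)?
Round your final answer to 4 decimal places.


Using Bayes' theorem:

P(H|E) = P(E|H) × P(H) / P(E)
       = 0.8005 × 0.2617 / 0.4838
       = 0.20949085 / 0.4838
       = 0.4330

The evidence strengthens our belief in H.
Prior: 0.2617 → Posterior: 0.4330


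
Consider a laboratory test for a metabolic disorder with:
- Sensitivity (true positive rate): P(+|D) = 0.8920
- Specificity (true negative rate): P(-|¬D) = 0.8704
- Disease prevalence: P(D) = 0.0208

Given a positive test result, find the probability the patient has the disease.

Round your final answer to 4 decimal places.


Let D = has disease, + = positive test

Given:
- P(D) = 0.0208 (prevalence)
- P(+|D) = 0.8920 (sensitivity)
- P(-|¬D) = 0.8704 (specificity)
- P(+|¬D) = 0.1296 (false positive rate = 1 - specificity)

Step 1: Find P(+)
P(+) = P(+|D)P(D) + P(+|¬D)P(¬D)
     = 0.8920 × 0.0208 + 0.1296 × 0.9792
     = 0.01855360 + 0.12690432
     = 0.14545792

Step 2: Apply Bayes' theorem for P(D|+)
P(D|+) = P(+|D)P(D) / P(+)
       = 0.01855360 / 0.14545792
       = 0.1276


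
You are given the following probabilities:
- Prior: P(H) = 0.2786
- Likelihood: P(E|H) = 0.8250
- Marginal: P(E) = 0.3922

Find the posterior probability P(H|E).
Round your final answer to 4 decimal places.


Using Bayes' theorem:

P(H|E) = P(E|H) × P(H) / P(E)
       = 0.8250 × 0.2786 / 0.3922
       = 0.22984500 / 0.3922
       = 0.5860

The evidence strengthens our belief in H.
Prior: 0.2786 → Posterior: 0.5860


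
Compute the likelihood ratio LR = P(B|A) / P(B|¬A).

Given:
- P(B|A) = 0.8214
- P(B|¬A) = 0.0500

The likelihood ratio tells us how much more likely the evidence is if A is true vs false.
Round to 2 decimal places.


Likelihood Ratio (LR) = P(B|A) / P(B|¬A)

LR = 0.8214 / 0.0500
   = 16.43

The evidence is 16.43 times more likely if A is true than if A is false.
LR > 1, so observing B raises the odds in favor of A.


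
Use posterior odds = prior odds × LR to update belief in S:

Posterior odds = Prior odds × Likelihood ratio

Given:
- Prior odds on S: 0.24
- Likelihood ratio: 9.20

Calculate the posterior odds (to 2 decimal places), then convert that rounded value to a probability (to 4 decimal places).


Step 1: Calculate posterior odds
Posterior odds = Prior odds × LR
               = 0.24 × 9.20
               = 2.21

Step 2: Convert to probability
P(S|E) = Posterior odds / (1 + Posterior odds)
       = 2.21 / (1 + 2.21)
       = 2.21 / 3.21
       = 0.6885

The evidence increased P(S) from 0.1935 to 0.6885.


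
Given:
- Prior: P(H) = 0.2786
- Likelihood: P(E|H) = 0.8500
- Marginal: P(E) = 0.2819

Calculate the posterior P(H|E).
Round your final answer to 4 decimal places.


Using Bayes' theorem:

P(H|E) = P(E|H) × P(H) / P(E)
       = 0.8500 × 0.2786 / 0.2819
       = 0.23681000 / 0.2819
       = 0.8400

The evidence strengthens our belief in H.
Prior: 0.2786 → Posterior: 0.8400


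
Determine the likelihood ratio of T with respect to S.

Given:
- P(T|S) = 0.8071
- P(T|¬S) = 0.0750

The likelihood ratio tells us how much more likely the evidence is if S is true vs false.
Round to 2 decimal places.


Likelihood Ratio (LR) = P(T|S) / P(T|¬S)

LR = 0.8071 / 0.0750
   = 10.76

The evidence is 10.76 times more likely if S is true than if S is false.
Since LR > 1, the evidence supports S over ¬S.


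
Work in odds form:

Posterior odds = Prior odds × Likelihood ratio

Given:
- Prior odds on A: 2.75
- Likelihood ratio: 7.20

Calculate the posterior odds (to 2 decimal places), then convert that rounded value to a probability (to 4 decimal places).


Step 1: Calculate posterior odds
Posterior odds = Prior odds × LR
               = 2.75 × 7.20
               = 19.80

Step 2: Convert to probability
P(A|E) = Posterior odds / (1 + Posterior odds)
       = 19.80 / (1 + 19.80)
       = 19.80 / 20.80
       = 0.9519

The evidence increased P(A) from 0.7333 to 0.9519.


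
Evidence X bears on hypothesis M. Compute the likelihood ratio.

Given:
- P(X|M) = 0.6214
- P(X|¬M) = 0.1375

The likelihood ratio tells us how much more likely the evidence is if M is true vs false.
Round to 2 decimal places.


Likelihood Ratio (LR) = P(X|M) / P(X|¬M)

LR = 0.6214 / 0.1375
   = 4.52

The evidence is 4.52 times more likely if M is true than if M is false.
Because LR exceeds 1, X is evidence for M.


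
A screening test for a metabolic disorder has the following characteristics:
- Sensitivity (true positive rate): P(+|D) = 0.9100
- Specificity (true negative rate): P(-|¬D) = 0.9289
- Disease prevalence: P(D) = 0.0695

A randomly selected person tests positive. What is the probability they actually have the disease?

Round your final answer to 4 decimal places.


Let D = has disease, + = positive test

Given:
- P(D) = 0.0695 (prevalence)
- P(+|D) = 0.9100 (sensitivity)
- P(-|¬D) = 0.9289 (specificity)
- P(+|¬D) = 0.0711 (false positive rate = 1 - specificity)

Step 1: Find P(+)
P(+) = P(+|D)P(D) + P(+|¬D)P(¬D)
     = 0.9100 × 0.0695 + 0.0711 × 0.9305
     = 0.06324500 + 0.06615855
     = 0.12940355

Step 2: Apply Bayes' theorem for P(D|+)
P(D|+) = P(+|D)P(D) / P(+)
       = 0.06324500 / 0.12940355
       = 0.4887


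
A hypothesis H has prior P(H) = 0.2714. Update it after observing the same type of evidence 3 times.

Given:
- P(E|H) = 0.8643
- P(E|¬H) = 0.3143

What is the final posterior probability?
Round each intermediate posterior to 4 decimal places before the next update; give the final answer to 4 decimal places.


Sequential Bayesian updating:

Initial prior: P(H) = 0.2714

Update 1:
  P(E) = 0.8643 × 0.2714 + 0.3143 × 0.7286 = 0.23457102 + 0.22899898 = 0.46357000
  P(H|E) = 0.23457102 / 0.46357000 = 0.5060

Update 2:
  P(E) = 0.8643 × 0.5060 + 0.3143 × 0.4940 = 0.43733580 + 0.15526420 = 0.59260000
  P(H|E) = 0.43733580 / 0.59260000 = 0.7380

Update 3:
  P(E) = 0.8643 × 0.7380 + 0.3143 × 0.2620 = 0.63785340 + 0.08234660 = 0.72020000
  P(H|E) = 0.63785340 / 0.72020000 = 0.8857

Final posterior: 0.8857


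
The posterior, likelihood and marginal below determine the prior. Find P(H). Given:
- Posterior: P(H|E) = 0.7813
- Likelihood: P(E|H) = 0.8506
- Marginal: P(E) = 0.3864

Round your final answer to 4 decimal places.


From Bayes' theorem: P(H|E) = P(E|H) × P(H) / P(E)

Rearranging for P(H):
P(H) = P(H|E) × P(E) / P(E|H)
     = 0.7813 × 0.3864 / 0.8506
     = 0.30189432 / 0.8506
     = 0.3549


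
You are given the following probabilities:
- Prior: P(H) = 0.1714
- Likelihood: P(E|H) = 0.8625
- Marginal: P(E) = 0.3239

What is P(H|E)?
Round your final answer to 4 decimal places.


Using Bayes' theorem:

P(H|E) = P(E|H) × P(H) / P(E)
       = 0.8625 × 0.1714 / 0.3239
       = 0.14783250 / 0.3239
       = 0.4564

The evidence strengthens our belief in H.
Prior: 0.1714 → Posterior: 0.4564


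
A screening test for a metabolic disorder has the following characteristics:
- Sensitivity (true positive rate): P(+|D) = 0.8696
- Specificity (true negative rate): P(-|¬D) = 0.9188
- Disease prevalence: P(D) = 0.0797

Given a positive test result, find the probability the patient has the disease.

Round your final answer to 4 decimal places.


Let D = has disease, + = positive test

Given:
- P(D) = 0.0797 (prevalence)
- P(+|D) = 0.8696 (sensitivity)
- P(-|¬D) = 0.9188 (specificity)
- P(+|¬D) = 0.0812 (false positive rate = 1 - specificity)

Step 1: Find P(+)
P(+) = P(+|D)P(D) + P(+|¬D)P(¬D)
     = 0.8696 × 0.0797 + 0.0812 × 0.9203
     = 0.06930712 + 0.07472836
     = 0.14403548

Step 2: Apply Bayes' theorem for P(D|+)
P(D|+) = P(+|D)P(D) / P(+)
       = 0.06930712 / 0.14403548
       = 0.4812


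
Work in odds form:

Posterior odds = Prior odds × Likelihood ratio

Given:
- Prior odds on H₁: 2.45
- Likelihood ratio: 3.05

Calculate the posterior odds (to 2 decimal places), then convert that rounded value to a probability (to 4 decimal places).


Step 1: Calculate posterior odds
Posterior odds = Prior odds × LR
               = 2.45 × 3.05
               = 7.47

Step 2: Convert to probability
P(H₁|E) = Posterior odds / (1 + Posterior odds)
       = 7.47 / (1 + 7.47)
       = 7.47 / 8.47
       = 0.8819

The evidence increased P(H₁) from 0.7101 to 0.8819.


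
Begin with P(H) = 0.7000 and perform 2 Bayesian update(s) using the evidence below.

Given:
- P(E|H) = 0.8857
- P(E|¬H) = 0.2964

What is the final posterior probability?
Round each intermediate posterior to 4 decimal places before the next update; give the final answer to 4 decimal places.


Sequential Bayesian updating:

Initial prior: P(H) = 0.7000

Update 1:
  P(E) = 0.8857 × 0.7000 + 0.2964 × 0.3000 = 0.61999000 + 0.08892000 = 0.70891000
  P(H|E) = 0.61999000 / 0.70891000 = 0.8746

Update 2:
  P(E) = 0.8857 × 0.8746 + 0.2964 × 0.1254 = 0.77463322 + 0.03716856 = 0.81180178
  P(H|E) = 0.77463322 / 0.81180178 = 0.9542

Final posterior: 0.9542


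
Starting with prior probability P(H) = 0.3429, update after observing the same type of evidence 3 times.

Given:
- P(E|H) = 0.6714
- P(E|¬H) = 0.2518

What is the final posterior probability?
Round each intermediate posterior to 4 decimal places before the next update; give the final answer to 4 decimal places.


Sequential Bayesian updating:

Initial prior: P(H) = 0.3429

Update 1:
  P(E) = 0.6714 × 0.3429 + 0.2518 × 0.6571 = 0.23022306 + 0.16545778 = 0.39568084
  P(H|E) = 0.23022306 / 0.39568084 = 0.5818

Update 2:
  P(E) = 0.6714 × 0.5818 + 0.2518 × 0.4182 = 0.39062052 + 0.10530276 = 0.49592328
  P(H|E) = 0.39062052 / 0.49592328 = 0.7877

Update 3:
  P(E) = 0.6714 × 0.7877 + 0.2518 × 0.2123 = 0.52886178 + 0.05345714 = 0.58231892
  P(H|E) = 0.52886178 / 0.58231892 = 0.9082

Final posterior: 0.9082


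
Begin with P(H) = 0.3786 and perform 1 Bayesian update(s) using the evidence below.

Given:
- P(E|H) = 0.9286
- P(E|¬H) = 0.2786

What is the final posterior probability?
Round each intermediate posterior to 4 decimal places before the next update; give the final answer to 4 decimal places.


Sequential Bayesian updating:

Initial prior: P(H) = 0.3786

Update 1:
  P(E) = 0.9286 × 0.3786 + 0.2786 × 0.6214 = 0.35156796 + 0.17312204 = 0.52469000
  P(H|E) = 0.35156796 / 0.52469000 = 0.6700

Final posterior: 0.6700


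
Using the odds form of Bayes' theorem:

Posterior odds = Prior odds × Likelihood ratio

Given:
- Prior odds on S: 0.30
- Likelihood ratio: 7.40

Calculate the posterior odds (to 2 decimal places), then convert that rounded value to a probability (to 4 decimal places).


Step 1: Calculate posterior odds
Posterior odds = Prior odds × LR
               = 0.30 × 7.40
               = 2.22

Step 2: Convert to probability
P(S|E) = Posterior odds / (1 + Posterior odds)
       = 2.22 / (1 + 2.22)
       = 2.22 / 3.22
       = 0.6894

The evidence increased P(S) from 0.2308 to 0.6894.


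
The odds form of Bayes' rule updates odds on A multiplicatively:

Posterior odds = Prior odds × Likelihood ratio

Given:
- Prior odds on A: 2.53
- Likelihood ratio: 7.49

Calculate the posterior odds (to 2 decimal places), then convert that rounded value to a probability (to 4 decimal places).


Step 1: Calculate posterior odds
Posterior odds = Prior odds × LR
               = 2.53 × 7.49
               = 18.95

Step 2: Convert to probability
P(A|E) = Posterior odds / (1 + Posterior odds)
       = 18.95 / (1 + 18.95)
       = 18.95 / 19.95
       = 0.9499

The evidence increased P(A) from 0.7167 to 0.9499.


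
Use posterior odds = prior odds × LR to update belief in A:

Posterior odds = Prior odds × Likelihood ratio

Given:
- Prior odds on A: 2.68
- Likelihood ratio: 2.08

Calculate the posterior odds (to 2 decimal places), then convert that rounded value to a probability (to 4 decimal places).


Step 1: Calculate posterior odds
Posterior odds = Prior odds × LR
               = 2.68 × 2.08
               = 5.57

Step 2: Convert to probability
P(A|E) = Posterior odds / (1 + Posterior odds)
       = 5.57 / (1 + 5.57)
       = 5.57 / 6.57
       = 0.8478

The evidence increased P(A) from 0.7283 to 0.8478.


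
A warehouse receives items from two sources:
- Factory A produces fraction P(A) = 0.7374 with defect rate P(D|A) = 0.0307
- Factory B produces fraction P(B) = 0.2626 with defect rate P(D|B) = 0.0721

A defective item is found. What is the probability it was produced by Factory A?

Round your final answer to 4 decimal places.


Let A = from Factory A, D = defective

Given:
- P(A) = 0.7374, P(B) = 0.2626
- P(D|A) = 0.0307, P(D|B) = 0.0721

Step 1: Find P(D)
P(D) = P(D|A)P(A) + P(D|B)P(B)
     = 0.0307 × 0.7374 + 0.0721 × 0.2626
     = 0.02263818 + 0.01893346
     = 0.04157164

Step 2: Apply Bayes' theorem
P(A|D) = P(D|A)P(A) / P(D)
       = 0.02263818 / 0.04157164
       = 0.5446


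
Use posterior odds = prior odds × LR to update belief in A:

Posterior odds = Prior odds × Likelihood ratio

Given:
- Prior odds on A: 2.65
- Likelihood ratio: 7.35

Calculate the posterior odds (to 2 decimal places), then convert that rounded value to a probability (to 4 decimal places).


Step 1: Calculate posterior odds
Posterior odds = Prior odds × LR
               = 2.65 × 7.35
               = 19.48

Step 2: Convert to probability
P(A|E) = Posterior odds / (1 + Posterior odds)
       = 19.48 / (1 + 19.48)
       = 19.48 / 20.48
       = 0.9512

The evidence increased P(A) from 0.7260 to 0.9512.


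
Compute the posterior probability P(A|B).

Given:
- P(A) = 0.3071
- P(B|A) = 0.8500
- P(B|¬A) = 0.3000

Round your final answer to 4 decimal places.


Bayes' theorem: P(A|B) = P(B|A) × P(A) / P(B)

Step 1: Calculate P(B) using law of total probability
P(B) = P(B|A)P(A) + P(B|¬A)P(¬A)
     = 0.8500 × 0.3071 + 0.3000 × 0.6929
     = 0.26103500 + 0.20787000
     = 0.46890500

Step 2: Apply Bayes' theorem
P(A|B) = P(B|A) × P(A) / P(B)
       = 0.26103500 / 0.46890500
       = 0.5567


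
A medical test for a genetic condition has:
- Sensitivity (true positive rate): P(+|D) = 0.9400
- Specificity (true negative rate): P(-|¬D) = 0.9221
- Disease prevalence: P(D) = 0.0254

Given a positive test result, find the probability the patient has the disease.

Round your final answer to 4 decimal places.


Let D = has disease, + = positive test

Given:
- P(D) = 0.0254 (prevalence)
- P(+|D) = 0.9400 (sensitivity)
- P(-|¬D) = 0.9221 (specificity)
- P(+|¬D) = 0.0779 (false positive rate = 1 - specificity)

Step 1: Find P(+)
P(+) = P(+|D)P(D) + P(+|¬D)P(¬D)
     = 0.9400 × 0.0254 + 0.0779 × 0.9746
     = 0.02387600 + 0.07592134
     = 0.09979734

Step 2: Apply Bayes' theorem for P(D|+)
P(D|+) = P(+|D)P(D) / P(+)
       = 0.02387600 / 0.09979734
       = 0.2392


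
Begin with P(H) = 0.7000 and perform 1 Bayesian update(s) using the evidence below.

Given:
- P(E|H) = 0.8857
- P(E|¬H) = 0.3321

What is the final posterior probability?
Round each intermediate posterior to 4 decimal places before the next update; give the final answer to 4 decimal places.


Sequential Bayesian updating:

Initial prior: P(H) = 0.7000

Update 1:
  P(E) = 0.8857 × 0.7000 + 0.3321 × 0.3000 = 0.61999000 + 0.09963000 = 0.71962000
  P(H|E) = 0.61999000 / 0.71962000 = 0.8616

Final posterior: 0.8616


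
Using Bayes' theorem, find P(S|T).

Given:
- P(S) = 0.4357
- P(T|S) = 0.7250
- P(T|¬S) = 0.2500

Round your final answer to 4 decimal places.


Bayes' theorem: P(S|T) = P(T|S) × P(S) / P(T)

Step 1: Calculate P(T) using law of total probability
P(T) = P(T|S)P(S) + P(T|¬S)P(¬S)
     = 0.7250 × 0.4357 + 0.2500 × 0.5643
     = 0.31588250 + 0.14107500
     = 0.45695750

Step 2: Apply Bayes' theorem
P(S|T) = P(T|S) × P(S) / P(T)
       = 0.31588250 / 0.45695750
       = 0.6913


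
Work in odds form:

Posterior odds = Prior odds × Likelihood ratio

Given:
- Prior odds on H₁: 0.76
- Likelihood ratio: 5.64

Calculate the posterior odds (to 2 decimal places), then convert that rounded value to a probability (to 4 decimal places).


Step 1: Calculate posterior odds
Posterior odds = Prior odds × LR
               = 0.76 × 5.64
               = 4.29

Step 2: Convert to probability
P(H₁|E) = Posterior odds / (1 + Posterior odds)
       = 4.29 / (1 + 4.29)
       = 4.29 / 5.29
       = 0.8110

The evidence increased P(H₁) from 0.4318 to 0.8110.


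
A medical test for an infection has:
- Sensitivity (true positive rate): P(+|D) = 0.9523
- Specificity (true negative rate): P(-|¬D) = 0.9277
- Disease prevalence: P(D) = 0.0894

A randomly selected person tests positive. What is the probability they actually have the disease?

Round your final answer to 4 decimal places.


Let D = has disease, + = positive test

Given:
- P(D) = 0.0894 (prevalence)
- P(+|D) = 0.9523 (sensitivity)
- P(-|¬D) = 0.9277 (specificity)
- P(+|¬D) = 0.0723 (false positive rate = 1 - specificity)

Step 1: Find P(+)
P(+) = P(+|D)P(D) + P(+|¬D)P(¬D)
     = 0.9523 × 0.0894 + 0.0723 × 0.9106
     = 0.08513562 + 0.06583638
     = 0.15097200

Step 2: Apply Bayes' theorem for P(D|+)
P(D|+) = P(+|D)P(D) / P(+)
       = 0.08513562 / 0.15097200
       = 0.5639


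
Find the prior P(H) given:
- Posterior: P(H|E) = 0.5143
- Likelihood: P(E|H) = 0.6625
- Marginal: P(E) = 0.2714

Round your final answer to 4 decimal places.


From Bayes' theorem: P(H|E) = P(E|H) × P(H) / P(E)

Rearranging for P(H):
P(H) = P(H|E) × P(E) / P(E|H)
     = 0.5143 × 0.2714 / 0.6625
     = 0.13958102 / 0.6625
     = 0.2107


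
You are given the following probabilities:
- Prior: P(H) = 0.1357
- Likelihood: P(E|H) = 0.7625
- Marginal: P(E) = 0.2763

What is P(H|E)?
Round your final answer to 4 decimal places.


Using Bayes' theorem:

P(H|E) = P(E|H) × P(H) / P(E)
       = 0.7625 × 0.1357 / 0.2763
       = 0.10347125 / 0.2763
       = 0.3745

The evidence strengthens our belief in H.
Prior: 0.1357 → Posterior: 0.3745


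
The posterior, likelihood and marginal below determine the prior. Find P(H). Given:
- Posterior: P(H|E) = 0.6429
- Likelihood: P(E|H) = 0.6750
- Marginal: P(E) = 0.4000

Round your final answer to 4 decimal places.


From Bayes' theorem: P(H|E) = P(E|H) × P(H) / P(E)

Rearranging for P(H):
P(H) = P(H|E) × P(E) / P(E|H)
     = 0.6429 × 0.4000 / 0.6750
     = 0.25716000 / 0.6750
     = 0.3810


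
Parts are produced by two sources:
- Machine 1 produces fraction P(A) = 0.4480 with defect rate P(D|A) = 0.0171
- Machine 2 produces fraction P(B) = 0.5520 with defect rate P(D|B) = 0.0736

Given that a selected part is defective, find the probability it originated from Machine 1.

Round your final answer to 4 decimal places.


Let A = from Machine 1, D = defective

Given:
- P(A) = 0.4480, P(B) = 0.5520
- P(D|A) = 0.0171, P(D|B) = 0.0736

Step 1: Find P(D)
P(D) = P(D|A)P(A) + P(D|B)P(B)
     = 0.0171 × 0.4480 + 0.0736 × 0.5520
     = 0.00766080 + 0.04062720
     = 0.04828800

Step 2: Apply Bayes' theorem
P(A|D) = P(D|A)P(A) / P(D)
       = 0.00766080 / 0.04828800
       = 0.1586


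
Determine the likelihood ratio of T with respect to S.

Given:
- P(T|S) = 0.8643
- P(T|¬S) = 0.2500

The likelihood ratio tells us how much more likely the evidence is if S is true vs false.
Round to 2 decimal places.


Likelihood Ratio (LR) = P(T|S) / P(T|¬S)

LR = 0.8643 / 0.2500
   = 3.46

The evidence is 3.46 times more likely if S is true than if S is false.
Since LR > 1, the evidence supports S over ¬S.


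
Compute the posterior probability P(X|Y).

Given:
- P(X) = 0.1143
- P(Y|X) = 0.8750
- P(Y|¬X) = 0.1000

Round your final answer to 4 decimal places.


Bayes' theorem: P(X|Y) = P(Y|X) × P(X) / P(Y)

Step 1: Calculate P(Y) using law of total probability
P(Y) = P(Y|X)P(X) + P(Y|¬X)P(¬X)
     = 0.8750 × 0.1143 + 0.1000 × 0.8857
     = 0.10001250 + 0.08857000
     = 0.18858250

Step 2: Apply Bayes' theorem
P(X|Y) = P(Y|X) × P(X) / P(Y)
       = 0.10001250 / 0.18858250
       = 0.5303


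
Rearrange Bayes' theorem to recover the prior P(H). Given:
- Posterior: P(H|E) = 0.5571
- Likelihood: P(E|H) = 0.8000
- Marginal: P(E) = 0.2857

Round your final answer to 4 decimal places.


From Bayes' theorem: P(H|E) = P(E|H) × P(H) / P(E)

Rearranging for P(H):
P(H) = P(H|E) × P(E) / P(E|H)
     = 0.5571 × 0.2857 / 0.8000
     = 0.15916347 / 0.8000
     = 0.1990


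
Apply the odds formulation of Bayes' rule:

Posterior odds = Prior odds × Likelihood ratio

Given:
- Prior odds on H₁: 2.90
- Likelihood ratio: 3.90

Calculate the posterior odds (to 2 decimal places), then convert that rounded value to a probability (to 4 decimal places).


Step 1: Calculate posterior odds
Posterior odds = Prior odds × LR
               = 2.90 × 3.90
               = 11.31

Step 2: Convert to probability
P(H₁|E) = Posterior odds / (1 + Posterior odds)
       = 11.31 / (1 + 11.31)
       = 11.31 / 12.31
       = 0.9188

The evidence increased P(H₁) from 0.7436 to 0.9188.


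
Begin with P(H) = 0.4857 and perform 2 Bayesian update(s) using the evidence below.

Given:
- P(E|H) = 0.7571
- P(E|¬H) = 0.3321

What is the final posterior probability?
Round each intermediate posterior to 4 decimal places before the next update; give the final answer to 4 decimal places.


Sequential Bayesian updating:

Initial prior: P(H) = 0.4857

Update 1:
  P(E) = 0.7571 × 0.4857 + 0.3321 × 0.5143 = 0.36772347 + 0.17079903 = 0.53852250
  P(H|E) = 0.36772347 / 0.53852250 = 0.6828

Update 2:
  P(E) = 0.7571 × 0.6828 + 0.3321 × 0.3172 = 0.51694788 + 0.10534212 = 0.62229000
  P(H|E) = 0.51694788 / 0.62229000 = 0.8307

Final posterior: 0.8307


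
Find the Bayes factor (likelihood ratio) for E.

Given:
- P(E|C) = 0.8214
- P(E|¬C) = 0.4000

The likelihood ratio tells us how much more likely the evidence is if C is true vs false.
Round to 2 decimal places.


Likelihood Ratio (LR) = P(E|C) / P(E|¬C)

LR = 0.8214 / 0.4000
   = 2.05

The evidence is 2.05 times more likely if C is true than if C is false.
Because LR exceeds 1, E is evidence for C.


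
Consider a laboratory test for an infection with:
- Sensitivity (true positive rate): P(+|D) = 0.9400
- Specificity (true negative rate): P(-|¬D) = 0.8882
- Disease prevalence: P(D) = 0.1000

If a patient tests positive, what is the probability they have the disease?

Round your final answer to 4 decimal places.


Let D = has disease, + = positive test

Given:
- P(D) = 0.1000 (prevalence)
- P(+|D) = 0.9400 (sensitivity)
- P(-|¬D) = 0.8882 (specificity)
- P(+|¬D) = 0.1118 (false positive rate = 1 - specificity)

Step 1: Find P(+)
P(+) = P(+|D)P(D) + P(+|¬D)P(¬D)
     = 0.9400 × 0.1000 + 0.1118 × 0.9000
     = 0.09400000 + 0.10062000
     = 0.19462000

Step 2: Apply Bayes' theorem for P(D|+)
P(D|+) = P(+|D)P(D) / P(+)
       = 0.09400000 / 0.19462000
       = 0.4830


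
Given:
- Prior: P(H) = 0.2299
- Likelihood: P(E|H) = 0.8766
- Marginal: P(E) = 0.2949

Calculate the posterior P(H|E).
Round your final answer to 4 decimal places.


Using Bayes' theorem:

P(H|E) = P(E|H) × P(H) / P(E)
       = 0.8766 × 0.2299 / 0.2949
       = 0.20153034 / 0.2949
       = 0.6834

The evidence strengthens our belief in H.
Prior: 0.2299 → Posterior: 0.6834


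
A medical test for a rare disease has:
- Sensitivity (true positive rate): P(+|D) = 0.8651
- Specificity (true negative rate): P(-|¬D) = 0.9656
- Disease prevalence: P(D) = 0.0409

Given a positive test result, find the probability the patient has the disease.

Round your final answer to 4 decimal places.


Let D = has disease, + = positive test

Given:
- P(D) = 0.0409 (prevalence)
- P(+|D) = 0.8651 (sensitivity)
- P(-|¬D) = 0.9656 (specificity)
- P(+|¬D) = 0.0344 (false positive rate = 1 - specificity)

Step 1: Find P(+)
P(+) = P(+|D)P(D) + P(+|¬D)P(¬D)
     = 0.8651 × 0.0409 + 0.0344 × 0.9591
     = 0.03538259 + 0.03299304
     = 0.06837563

Step 2: Apply Bayes' theorem for P(D|+)
P(D|+) = P(+|D)P(D) / P(+)
       = 0.03538259 / 0.06837563
       = 0.5175


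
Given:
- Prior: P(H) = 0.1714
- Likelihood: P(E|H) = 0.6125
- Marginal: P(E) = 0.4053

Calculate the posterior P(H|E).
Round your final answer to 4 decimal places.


Using Bayes' theorem:

P(H|E) = P(E|H) × P(H) / P(E)
       = 0.6125 × 0.1714 / 0.4053
       = 0.10498250 / 0.4053
       = 0.2590

The evidence strengthens our belief in H.
Prior: 0.1714 → Posterior: 0.2590


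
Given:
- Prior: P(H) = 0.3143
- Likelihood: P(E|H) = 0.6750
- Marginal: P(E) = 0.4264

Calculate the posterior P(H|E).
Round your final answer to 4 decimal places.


Using Bayes' theorem:

P(H|E) = P(E|H) × P(H) / P(E)
       = 0.6750 × 0.3143 / 0.4264
       = 0.21215250 / 0.4264
       = 0.4975

The evidence strengthens our belief in H.
Prior: 0.3143 → Posterior: 0.4975


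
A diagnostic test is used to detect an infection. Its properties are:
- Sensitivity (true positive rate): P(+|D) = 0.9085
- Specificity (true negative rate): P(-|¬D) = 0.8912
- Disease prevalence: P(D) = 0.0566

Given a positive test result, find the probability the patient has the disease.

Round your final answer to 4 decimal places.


Let D = has disease, + = positive test

Given:
- P(D) = 0.0566 (prevalence)
- P(+|D) = 0.9085 (sensitivity)
- P(-|¬D) = 0.8912 (specificity)
- P(+|¬D) = 0.1088 (false positive rate = 1 - specificity)

Step 1: Find P(+)
P(+) = P(+|D)P(D) + P(+|¬D)P(¬D)
     = 0.9085 × 0.0566 + 0.1088 × 0.9434
     = 0.05142110 + 0.10264192
     = 0.15406302

Step 2: Apply Bayes' theorem for P(D|+)
P(D|+) = P(+|D)P(D) / P(+)
       = 0.05142110 / 0.15406302
       = 0.3338


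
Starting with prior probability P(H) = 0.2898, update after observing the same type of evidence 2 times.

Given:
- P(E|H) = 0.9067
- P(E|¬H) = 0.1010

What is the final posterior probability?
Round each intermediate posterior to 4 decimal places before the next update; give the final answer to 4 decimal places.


Sequential Bayesian updating:

Initial prior: P(H) = 0.2898

Update 1:
  P(E) = 0.9067 × 0.2898 + 0.1010 × 0.7102 = 0.26276166 + 0.07173020 = 0.33449186
  P(H|E) = 0.26276166 / 0.33449186 = 0.7856

Update 2:
  P(E) = 0.9067 × 0.7856 + 0.1010 × 0.2144 = 0.71230352 + 0.02165440 = 0.73395792
  P(H|E) = 0.71230352 / 0.73395792 = 0.9705

Final posterior: 0.9705


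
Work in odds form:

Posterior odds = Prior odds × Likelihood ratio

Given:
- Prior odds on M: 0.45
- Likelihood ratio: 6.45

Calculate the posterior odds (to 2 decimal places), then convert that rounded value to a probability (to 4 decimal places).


Step 1: Calculate posterior odds
Posterior odds = Prior odds × LR
               = 0.45 × 6.45
               = 2.90

Step 2: Convert to probability
P(M|E) = Posterior odds / (1 + Posterior odds)
       = 2.90 / (1 + 2.90)
       = 2.90 / 3.90
       = 0.7436

The evidence increased P(M) from 0.3103 to 0.7436.


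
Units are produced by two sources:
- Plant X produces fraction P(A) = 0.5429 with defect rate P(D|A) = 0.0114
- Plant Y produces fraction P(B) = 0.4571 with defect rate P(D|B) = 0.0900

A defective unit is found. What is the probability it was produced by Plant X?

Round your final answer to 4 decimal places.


Let A = from Plant X, D = defective

Given:
- P(A) = 0.5429, P(B) = 0.4571
- P(D|A) = 0.0114, P(D|B) = 0.0900

Step 1: Find P(D)
P(D) = P(D|A)P(A) + P(D|B)P(B)
     = 0.0114 × 0.5429 + 0.0900 × 0.4571
     = 0.00618906 + 0.04113900
     = 0.04732806

Step 2: Apply Bayes' theorem
P(A|D) = P(D|A)P(A) / P(D)
       = 0.00618906 / 0.04732806
       = 0.1308


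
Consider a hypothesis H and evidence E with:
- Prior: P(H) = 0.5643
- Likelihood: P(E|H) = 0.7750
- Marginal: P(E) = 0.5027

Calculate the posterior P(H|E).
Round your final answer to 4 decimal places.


Using Bayes' theorem:

P(H|E) = P(E|H) × P(H) / P(E)
       = 0.7750 × 0.5643 / 0.5027
       = 0.43733250 / 0.5027
       = 0.8700

The evidence strengthens our belief in H.
Prior: 0.5643 → Posterior: 0.8700


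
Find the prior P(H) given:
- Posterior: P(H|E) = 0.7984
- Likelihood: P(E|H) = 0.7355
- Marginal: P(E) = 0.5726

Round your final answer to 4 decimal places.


From Bayes' theorem: P(H|E) = P(E|H) × P(H) / P(E)

Rearranging for P(H):
P(H) = P(H|E) × P(E) / P(E|H)
     = 0.7984 × 0.5726 / 0.7355
     = 0.45716384 / 0.7355
     = 0.6216


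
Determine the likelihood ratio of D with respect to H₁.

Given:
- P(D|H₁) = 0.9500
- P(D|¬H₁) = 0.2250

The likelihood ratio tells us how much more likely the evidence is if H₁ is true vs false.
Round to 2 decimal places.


Likelihood Ratio (LR) = P(D|H₁) / P(D|¬H₁)

LR = 0.9500 / 0.2250
   = 4.22

The evidence is 4.22 times more likely if H₁ is true than if H₁ is false.
LR > 1, so observing D raises the odds in favor of H₁.


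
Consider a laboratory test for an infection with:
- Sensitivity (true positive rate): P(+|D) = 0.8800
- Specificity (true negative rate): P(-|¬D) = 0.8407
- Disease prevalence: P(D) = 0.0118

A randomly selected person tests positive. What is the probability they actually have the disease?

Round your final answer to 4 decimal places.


Let D = has disease, + = positive test

Given:
- P(D) = 0.0118 (prevalence)
- P(+|D) = 0.8800 (sensitivity)
- P(-|¬D) = 0.8407 (specificity)
- P(+|¬D) = 0.1593 (false positive rate = 1 - specificity)

Step 1: Find P(+)
P(+) = P(+|D)P(D) + P(+|¬D)P(¬D)
     = 0.8800 × 0.0118 + 0.1593 × 0.9882
     = 0.01038400 + 0.15742026
     = 0.16780426

Step 2: Apply Bayes' theorem for P(D|+)
P(D|+) = P(+|D)P(D) / P(+)
       = 0.01038400 / 0.16780426
       = 0.0619


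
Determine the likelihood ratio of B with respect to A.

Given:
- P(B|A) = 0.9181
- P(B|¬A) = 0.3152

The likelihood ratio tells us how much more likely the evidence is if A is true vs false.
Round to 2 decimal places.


Likelihood Ratio (LR) = P(B|A) / P(B|¬A)

LR = 0.9181 / 0.3152
   = 2.91

The evidence is 2.91 times more likely if A is true than if A is false.
Because LR exceeds 1, B is evidence for A.


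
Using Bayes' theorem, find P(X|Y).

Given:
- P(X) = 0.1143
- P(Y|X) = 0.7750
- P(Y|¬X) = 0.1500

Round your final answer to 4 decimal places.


Bayes' theorem: P(X|Y) = P(Y|X) × P(X) / P(Y)

Step 1: Calculate P(Y) using law of total probability
P(Y) = P(Y|X)P(X) + P(Y|¬X)P(¬X)
     = 0.7750 × 0.1143 + 0.1500 × 0.8857
     = 0.08858250 + 0.13285500
     = 0.22143750

Step 2: Apply Bayes' theorem
P(X|Y) = P(Y|X) × P(X) / P(Y)
       = 0.08858250 / 0.22143750
       = 0.4000


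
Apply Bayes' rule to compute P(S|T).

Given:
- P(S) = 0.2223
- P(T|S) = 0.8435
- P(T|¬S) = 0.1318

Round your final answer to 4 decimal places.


Bayes' theorem: P(S|T) = P(T|S) × P(S) / P(T)

Step 1: Calculate P(T) using law of total probability
P(T) = P(T|S)P(S) + P(T|¬S)P(¬S)
     = 0.8435 × 0.2223 + 0.1318 × 0.7777
     = 0.18751005 + 0.10250086
     = 0.29001091

Step 2: Apply Bayes' theorem
P(S|T) = P(T|S) × P(S) / P(T)
       = 0.18751005 / 0.29001091
       = 0.6466
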